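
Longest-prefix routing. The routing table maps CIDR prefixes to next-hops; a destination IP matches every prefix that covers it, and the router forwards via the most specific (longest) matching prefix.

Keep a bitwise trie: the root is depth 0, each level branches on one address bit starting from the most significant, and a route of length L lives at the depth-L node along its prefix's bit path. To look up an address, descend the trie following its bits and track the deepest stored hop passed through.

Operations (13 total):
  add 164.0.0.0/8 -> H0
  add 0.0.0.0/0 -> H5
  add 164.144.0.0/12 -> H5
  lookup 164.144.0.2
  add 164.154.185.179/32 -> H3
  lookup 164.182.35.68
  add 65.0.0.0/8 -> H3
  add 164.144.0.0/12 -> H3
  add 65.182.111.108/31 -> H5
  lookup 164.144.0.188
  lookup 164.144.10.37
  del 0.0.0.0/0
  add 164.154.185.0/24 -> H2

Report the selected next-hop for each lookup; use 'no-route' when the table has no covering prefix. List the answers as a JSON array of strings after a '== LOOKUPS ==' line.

Trace:
  add 164.0.0.0/8 -> H0 at depth 8
  add 0.0.0.0/0 -> H5 at depth 0
  add 164.144.0.0/12 -> H5 at depth 12
  ? 164.144.0.2  path d0:H5→d1:-→d2:-→d3:-→d4:-→d5:-→d6:-→d7:-→d8:H0→d9:-→d10:-→d11:-→d12:H5  best=H5
  add 164.154.185.179/32 -> H3 at depth 32
  ? 164.182.35.68  path d0:H5→d1:-→d2:-→d3:-→d4:-→d5:-→d6:-→d7:-→d8:H0→d9:-→d10:-  best=H0
  add 65.0.0.0/8 -> H3 at depth 8
  add 164.144.0.0/12 -> H3 at depth 12
  add 65.182.111.108/31 -> H5 at depth 31
  ? 164.144.0.188  path d0:H5→d1:-→d2:-→d3:-→d4:-→d5:-→d6:-→d7:-→d8:H0→d9:-→d10:-→d11:-→d12:H3  best=H3
  ? 164.144.10.37  path d0:H5→d1:-→d2:-→d3:-→d4:-→d5:-→d6:-→d7:-→d8:H0→d9:-→d10:-→d11:-→d12:H3  best=H3
  - 0.0.0.0/0 clear@0
  add 164.154.185.0/24 -> H2 at depth 24

== LOOKUPS ==
["H5","H0","H3","H3"]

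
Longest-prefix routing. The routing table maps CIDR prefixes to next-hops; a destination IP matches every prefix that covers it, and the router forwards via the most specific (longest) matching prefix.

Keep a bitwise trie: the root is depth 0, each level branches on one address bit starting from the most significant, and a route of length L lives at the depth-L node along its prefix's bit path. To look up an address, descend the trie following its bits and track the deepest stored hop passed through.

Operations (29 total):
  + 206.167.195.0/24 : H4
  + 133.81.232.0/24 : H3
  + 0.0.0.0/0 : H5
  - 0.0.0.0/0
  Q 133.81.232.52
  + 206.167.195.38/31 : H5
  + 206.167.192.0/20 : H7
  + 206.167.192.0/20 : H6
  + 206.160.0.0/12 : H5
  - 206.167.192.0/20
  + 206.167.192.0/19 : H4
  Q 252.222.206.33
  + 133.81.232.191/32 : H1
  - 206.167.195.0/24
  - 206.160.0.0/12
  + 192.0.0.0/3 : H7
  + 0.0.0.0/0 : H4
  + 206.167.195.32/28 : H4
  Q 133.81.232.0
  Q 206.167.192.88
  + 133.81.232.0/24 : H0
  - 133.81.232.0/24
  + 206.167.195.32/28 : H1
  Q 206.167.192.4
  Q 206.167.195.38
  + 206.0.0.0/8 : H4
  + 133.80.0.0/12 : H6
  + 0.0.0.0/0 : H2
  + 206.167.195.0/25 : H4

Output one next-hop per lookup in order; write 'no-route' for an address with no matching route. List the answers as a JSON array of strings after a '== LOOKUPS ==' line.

Trace:
  + 206.167.195.0/24 (H4) depth=24
  + 133.81.232.0/24 (H3) depth=24
  + 0.0.0.0/0 (H5) depth=0
  - 0.0.0.0/0 clear@0
  lookup 133.81.232.52: bits 100001010101000111101000 walk d0:-→d1:-→d2:-→d3:-→d4:-→d5:-→d6:-→d7:-→d8:-→d9:-→d10:-→d11:-→d12:-→d13:-→d14:-→d15:-→d16:-→d17:-→d18:-→d19:-→d20:-→d21:-→d22:-→d23:-→d24:H3 -> H3
  + 206.167.195.38/31 (H5) depth=31
  + 206.167.192.0/20 (H7) depth=20
  + 206.167.192.0/20 (H6) depth=20
  + 206.160.0.0/12 (H5) depth=12
  - 206.167.192.0/20 clear@20
  + 206.167.192.0/19 (H4) depth=19
  lookup 252.222.206.33: bits 11 walk d0:-→d1:-→d2:- -> no-route
  + 133.81.232.191/32 (H1) depth=32
  - 206.167.195.0/24 clear@24
  - 206.160.0.0/12 clear@12
  + 192.0.0.0/3 (H7) depth=3
  + 0.0.0.0/0 (H4) depth=0
  + 206.167.195.32/28 (H4) depth=28
  lookup 133.81.232.0: bits 100001010101000111101000 walk d0:H4→d1:-→d2:-→d3:-→d4:-→d5:-→d6:-→d7:-→d8:-→d9:-→d10:-→d11:-→d12:-→d13:-→d14:-→d15:-→d16:-→d17:-→d18:-→d19:-→d20:-→d21:-→d22:-→d23:-→d24:H3 -> H3
  lookup 206.167.192.88: bits 1100111010100111110000 walk d0:H4→d1:-→d2:-→d3:H7→d4:-→d5:-→d6:-→d7:-→d8:-→d9:-→d10:-→d11:-→d12:-→d13:-→d14:-→d15:-→d16:-→d17:-→d18:-→d19:H4→d20:-→d21:-→d22:- -> H4
  + 133.81.232.0/24 (H0) depth=24
  - 133.81.232.0/24 clear@24
  + 206.167.195.32/28 (H1) depth=28
  lookup 206.167.192.4: bits 1100111010100111110000 walk d0:H4→d1:-→d2:-→d3:H7→d4:-→d5:-→d6:-→d7:-→d8:-→d9:-→d10:-→d11:-→d12:-→d13:-→d14:-→d15:-→d16:-→d17:-→d18:-→d19:H4→d20:-→d21:-→d22:- -> H4
  lookup 206.167.195.38: bits 1100111010100111110000110010011 walk d0:H4→d1:-→d2:-→d3:H7→d4:-→d5:-→d6:-→d7:-→d8:-→d9:-→d10:-→d11:-→d12:-→d13:-→d14:-→d15:-→d16:-→d17:-→d18:-→d19:H4→d20:-→d21:-→d22:-→d23:-→d24:-→d25:-→d26:-→d27:-→d28:H1→d29:-→d30:-→d31:H5 -> H5
  + 206.0.0.0/8 (H4) depth=8
  + 133.80.0.0/12 (H6) depth=12
  + 0.0.0.0/0 (H2) depth=0
  + 206.167.195.0/25 (H4) depth=25

== LOOKUPS ==
["H3","no-route","H3","H4","H4","H5"]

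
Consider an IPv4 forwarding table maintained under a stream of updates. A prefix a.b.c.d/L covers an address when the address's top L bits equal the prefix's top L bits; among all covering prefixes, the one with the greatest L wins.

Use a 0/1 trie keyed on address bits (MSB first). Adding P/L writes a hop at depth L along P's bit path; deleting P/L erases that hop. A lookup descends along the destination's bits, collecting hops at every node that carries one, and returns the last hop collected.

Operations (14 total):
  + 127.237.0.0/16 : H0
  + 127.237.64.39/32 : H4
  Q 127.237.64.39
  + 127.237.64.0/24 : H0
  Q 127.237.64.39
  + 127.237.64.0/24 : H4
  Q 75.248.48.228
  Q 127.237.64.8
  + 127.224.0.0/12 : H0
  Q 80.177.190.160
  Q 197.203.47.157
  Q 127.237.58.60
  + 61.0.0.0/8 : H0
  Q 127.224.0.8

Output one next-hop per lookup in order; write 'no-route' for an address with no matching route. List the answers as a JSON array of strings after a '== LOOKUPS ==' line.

Process each operation:
  add 127.237.0.0/16 -> H0 at depth 16
  add 127.237.64.39/32 -> H4 at depth 32
  ? 127.237.64.39  path d0:-→d1:-→d2:-→d3:-→d4:-→d5:-→d6:-→d7:-→d8:-→d9:-→d10:-→d11:-→d12:-→d13:-→d14:-→d15:-→d16:H0→d17:-→d18:-→d19:-→d20:-→d21:-→d22:-→d23:-→d24:-→d25:-→d26:-→d27:-→d28:-→d29:-→d30:-→d31:-→d32:H4  best=H4
  add 127.237.64.0/24 -> H0 at depth 24
  ? 127.237.64.39  path d0:-→d1:-→d2:-→d3:-→d4:-→d5:-→d6:-→d7:-→d8:-→d9:-→d10:-→d11:-→d12:-→d13:-→d14:-→d15:-→d16:H0→d17:-→d18:-→d19:-→d20:-→d21:-→d22:-→d23:-→d24:H0→d25:-→d26:-→d27:-→d28:-→d29:-→d30:-→d31:-→d32:H4  best=H4
  add 127.237.64.0/24 -> H4 at depth 24
  ? 75.248.48.228  path d0:-→d1:-→d2:-  best=no-route
  ? 127.237.64.8  path d0:-→d1:-→d2:-→d3:-→d4:-→d5:-→d6:-→d7:-→d8:-→d9:-→d10:-→d11:-→d12:-→d13:-→d14:-→d15:-→d16:H0→d17:-→d18:-→d19:-→d20:-→d21:-→d22:-→d23:-→d24:H4→d25:-→d26:-  best=H4
  add 127.224.0.0/12 -> H0 at depth 12
  ? 80.177.190.160  path d0:-→d1:-→d2:-  best=no-route
  ? 197.203.47.157  path d0:-  best=no-route
  ? 127.237.58.60  path d0:-→d1:-→d2:-→d3:-→d4:-→d5:-→d6:-→d7:-→d8:-→d9:-→d10:-→d11:-→d12:H0→d13:-→d14:-→d15:-→d16:H0→d17:-  best=H0
  add 61.0.0.0/8 -> H0 at depth 8
  ? 127.224.0.8  path d0:-→d1:-→d2:-→d3:-→d4:-→d5:-→d6:-→d7:-→d8:-→d9:-→d10:-→d11:-→d12:H0  best=H0

== LOOKUPS ==
["H4","H4","no-route","H4","no-route","no-route","H0","H0"]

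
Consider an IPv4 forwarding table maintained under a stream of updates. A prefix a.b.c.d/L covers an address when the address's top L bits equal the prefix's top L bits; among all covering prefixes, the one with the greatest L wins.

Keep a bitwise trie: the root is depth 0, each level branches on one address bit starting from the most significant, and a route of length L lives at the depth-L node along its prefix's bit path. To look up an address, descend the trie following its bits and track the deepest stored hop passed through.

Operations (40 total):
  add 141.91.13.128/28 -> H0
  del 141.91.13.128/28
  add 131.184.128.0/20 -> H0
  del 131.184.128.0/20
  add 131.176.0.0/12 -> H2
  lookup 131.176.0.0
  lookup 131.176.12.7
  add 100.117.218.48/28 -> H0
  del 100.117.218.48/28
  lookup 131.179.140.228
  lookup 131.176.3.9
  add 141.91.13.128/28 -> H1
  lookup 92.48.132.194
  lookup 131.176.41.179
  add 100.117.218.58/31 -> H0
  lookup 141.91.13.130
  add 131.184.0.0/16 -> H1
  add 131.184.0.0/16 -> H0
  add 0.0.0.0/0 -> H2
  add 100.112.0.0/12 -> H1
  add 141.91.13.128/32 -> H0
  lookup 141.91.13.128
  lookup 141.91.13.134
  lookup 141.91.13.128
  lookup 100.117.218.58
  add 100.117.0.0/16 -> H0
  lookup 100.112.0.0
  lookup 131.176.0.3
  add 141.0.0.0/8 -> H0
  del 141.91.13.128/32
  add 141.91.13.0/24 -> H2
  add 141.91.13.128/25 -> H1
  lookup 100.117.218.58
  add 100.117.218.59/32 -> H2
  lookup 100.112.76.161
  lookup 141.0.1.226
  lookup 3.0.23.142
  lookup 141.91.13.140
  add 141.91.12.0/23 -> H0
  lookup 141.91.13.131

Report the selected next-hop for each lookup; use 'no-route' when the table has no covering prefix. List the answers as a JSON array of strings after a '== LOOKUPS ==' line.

Trace:
  add 141.91.13.128/28 -> H0 at depth 28
  - 141.91.13.128/28 clear@28
  add 131.184.128.0/20 -> H0 at depth 20
  - 131.184.128.0/20 clear@20
  add 131.176.0.0/12 -> H2 at depth 12
  Q 131.176.0.0: descend 100000111011 ; hops seen [H2] ; pick H2
  Q 131.176.12.7: descend 100000111011 ; hops seen [H2] ; pick H2
  add 100.117.218.48/28 -> H0 at depth 28
  - 100.117.218.48/28 clear@28
  Q 131.179.140.228: descend 100000111011 ; hops seen [H2] ; pick H2
  Q 131.176.3.9: descend 100000111011 ; hops seen [H2] ; pick H2
  add 141.91.13.128/28 -> H1 at depth 28
  Q 92.48.132.194: descend 01 ; hops seen [∅] ; pick no-route
  Q 131.176.41.179: descend 100000111011 ; hops seen [H2] ; pick H2
  add 100.117.218.58/31 -> H0 at depth 31
  Q 141.91.13.130: descend 1000110101011011000011011000 ; hops seen [H1] ; pick H1
  add 131.184.0.0/16 -> H1 at depth 16
  add 131.184.0.0/16 -> H0 at depth 16
  add 0.0.0.0/0 -> H2 at depth 0
  add 100.112.0.0/12 -> H1 at depth 12
  add 141.91.13.128/32 -> H0 at depth 32
  Q 141.91.13.128: descend 10001101010110110000110110000000 ; hops seen [H2,H1,H0] ; pick H0
  Q 141.91.13.134: descend 10001101010110110000110110000 ; hops seen [H2,H1] ; pick H1
  Q 141.91.13.128: descend 10001101010110110000110110000000 ; hops seen [H2,H1,H0] ; pick H0
  Q 100.117.218.58: descend 0110010001110101110110100011101 ; hops seen [H2,H1,H0] ; pick H0
  add 100.117.0.0/16 -> H0 at depth 16
  Q 100.112.0.0: descend 0110010001110 ; hops seen [H2,H1] ; pick H1
  Q 131.176.0.3: descend 100000111011 ; hops seen [H2,H2] ; pick H2
  add 141.0.0.0/8 -> H0 at depth 8
  - 141.91.13.128/32 clear@32
  add 141.91.13.0/24 -> H2 at depth 24
  add 141.91.13.128/25 -> H1 at depth 25
  Q 100.117.218.58: descend 0110010001110101110110100011101 ; hops seen [H2,H1,H0,H0] ; pick H0
  add 100.117.218.59/32 -> H2 at depth 32
  Q 100.112.76.161: descend 0110010001110 ; hops seen [H2,H1] ; pick H1
  Q 141.0.1.226: descend 100011010 ; hops seen [H2,H0] ; pick H0
  Q 3.0.23.142: descend 0 ; hops seen [H2] ; pick H2
  Q 141.91.13.140: descend 1000110101011011000011011000 ; hops seen [H2,H0,H2,H1,H1] ; pick H1
  add 141.91.12.0/23 -> H0 at depth 23
  Q 141.91.13.131: descend 100011010101101100001101100000 ; hops seen [H2,H0,H0,H2,H1,H1] ; pick H1

== LOOKUPS ==
["H2","H2","H2","H2","no-route","H2","H1","H0","H1","H0","H0","H1","H2","H0","H1","H0","H2","H1","H1"]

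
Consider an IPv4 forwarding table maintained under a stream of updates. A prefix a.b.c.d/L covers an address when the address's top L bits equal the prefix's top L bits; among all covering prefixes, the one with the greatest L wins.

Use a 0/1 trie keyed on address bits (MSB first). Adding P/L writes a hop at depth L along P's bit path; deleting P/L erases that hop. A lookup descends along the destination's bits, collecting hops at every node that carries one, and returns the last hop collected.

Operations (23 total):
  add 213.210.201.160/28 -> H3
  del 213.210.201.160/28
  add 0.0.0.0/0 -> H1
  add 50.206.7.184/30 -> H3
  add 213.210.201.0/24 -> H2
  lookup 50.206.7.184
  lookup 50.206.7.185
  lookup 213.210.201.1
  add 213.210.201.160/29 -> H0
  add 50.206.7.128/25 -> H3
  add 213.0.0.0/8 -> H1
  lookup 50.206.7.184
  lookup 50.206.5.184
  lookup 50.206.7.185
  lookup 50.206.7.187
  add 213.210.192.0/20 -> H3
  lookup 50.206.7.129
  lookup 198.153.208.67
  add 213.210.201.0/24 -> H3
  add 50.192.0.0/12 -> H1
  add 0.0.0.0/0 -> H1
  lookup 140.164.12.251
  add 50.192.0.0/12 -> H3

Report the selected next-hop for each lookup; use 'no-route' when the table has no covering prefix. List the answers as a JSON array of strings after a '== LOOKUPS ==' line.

Trace:
  add 213.210.201.160/28 -> H3 at depth 28
  del 213.210.201.160/28 (clear depth 28)
  add 0.0.0.0/0 -> H1 at depth 0
  add 50.206.7.184/30 -> H3 at depth 30
  add 213.210.201.0/24 -> H2 at depth 24
  Q 50.206.7.184: descend 001100101100111000000111101110 ; hops seen [H1,H3] ; pick H3
  Q 50.206.7.185: descend 001100101100111000000111101110 ; hops seen [H1,H3] ; pick H3
  Q 213.210.201.1: descend 110101011101001011001001 ; hops seen [H1,H2] ; pick H2
  add 213.210.201.160/29 -> H0 at depth 29
  add 50.206.7.128/25 -> H3 at depth 25
  add 213.0.0.0/8 -> H1 at depth 8
  Q 50.206.7.184: descend 001100101100111000000111101110 ; hops seen [H1,H3,H3] ; pick H3
  Q 50.206.5.184: descend 0011001011001110000001 ; hops seen [H1] ; pick H1
  Q 50.206.7.185: descend 001100101100111000000111101110 ; hops seen [H1,H3,H3] ; pick H3
  Q 50.206.7.187: descend 001100101100111000000111101110 ; hops seen [H1,H3,H3] ; pick H3
  add 213.210.192.0/20 -> H3 at depth 20
  Q 50.206.7.129: descend 00110010110011100000011110 ; hops seen [H1,H3] ; pick H3
  Q 198.153.208.67: descend 110 ; hops seen [H1] ; pick H1
  add 213.210.201.0/24 -> H3 at depth 24
  add 50.192.0.0/12 -> H1 at depth 12
  add 0.0.0.0/0 -> H1 at depth 0
  Q 140.164.12.251: descend 1 ; hops seen [H1] ; pick H1
  add 50.192.0.0/12 -> H3 at depth 12

== LOOKUPS ==
["H3","H3","H2","H3","H1","H3","H3","H3","H1","H1"]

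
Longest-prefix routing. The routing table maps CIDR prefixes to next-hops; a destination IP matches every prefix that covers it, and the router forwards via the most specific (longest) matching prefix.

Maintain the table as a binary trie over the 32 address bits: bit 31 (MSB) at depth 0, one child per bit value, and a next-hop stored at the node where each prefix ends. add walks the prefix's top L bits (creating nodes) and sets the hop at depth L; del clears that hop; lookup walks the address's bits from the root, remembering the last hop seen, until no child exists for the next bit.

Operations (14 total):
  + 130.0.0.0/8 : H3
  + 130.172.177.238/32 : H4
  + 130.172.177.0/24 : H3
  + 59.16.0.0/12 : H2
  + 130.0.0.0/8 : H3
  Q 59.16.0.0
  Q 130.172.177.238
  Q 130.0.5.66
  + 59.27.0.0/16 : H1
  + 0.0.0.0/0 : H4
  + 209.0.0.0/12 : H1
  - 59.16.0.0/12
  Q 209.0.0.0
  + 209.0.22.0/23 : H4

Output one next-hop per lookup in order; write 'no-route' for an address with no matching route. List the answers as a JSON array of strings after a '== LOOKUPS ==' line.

Trace:
  + 130.0.0.0/8 (H3) depth=8
  + 130.172.177.238/32 (H4) depth=32
  + 130.172.177.0/24 (H3) depth=24
  + 59.16.0.0/12 (H2) depth=12
  + 130.0.0.0/8 (H3) depth=8
  lookup 59.16.0.0: bits 001110110001 walk d0:-→d1:-→d2:-→d3:-→d4:-→d5:-→d6:-→d7:-→d8:-→d9:-→d10:-→d11:-→d12:H2 -> H2
  lookup 130.172.177.238: bits 10000010101011001011000111101110 walk d0:-→d1:-→d2:-→d3:-→d4:-→d5:-→d6:-→d7:-→d8:H3→d9:-→d10:-→d11:-→d12:-→d13:-→d14:-→d15:-→d16:-→d17:-→d18:-→d19:-→d20:-→d21:-→d22:-→d23:-→d24:H3→d25:-→d26:-→d27:-→d28:-→d29:-→d30:-→d31:-→d32:H4 -> H4
  lookup 130.0.5.66: bits 10000010 walk d0:-→d1:-→d2:-→d3:-→d4:-→d5:-→d6:-→d7:-→d8:H3 -> H3
  + 59.27.0.0/16 (H1) depth=16
  + 0.0.0.0/0 (H4) depth=0
  + 209.0.0.0/12 (H1) depth=12
  del 59.16.0.0/12 (clear depth 12)
  lookup 209.0.0.0: bits 110100010000 walk d0:H4→d1:-→d2:-→d3:-→d4:-→d5:-→d6:-→d7:-→d8:-→d9:-→d10:-→d11:-→d12:H1 -> H1
  + 209.0.22.0/23 (H4) depth=23

== LOOKUPS ==
["H2","H4","H3","H1"]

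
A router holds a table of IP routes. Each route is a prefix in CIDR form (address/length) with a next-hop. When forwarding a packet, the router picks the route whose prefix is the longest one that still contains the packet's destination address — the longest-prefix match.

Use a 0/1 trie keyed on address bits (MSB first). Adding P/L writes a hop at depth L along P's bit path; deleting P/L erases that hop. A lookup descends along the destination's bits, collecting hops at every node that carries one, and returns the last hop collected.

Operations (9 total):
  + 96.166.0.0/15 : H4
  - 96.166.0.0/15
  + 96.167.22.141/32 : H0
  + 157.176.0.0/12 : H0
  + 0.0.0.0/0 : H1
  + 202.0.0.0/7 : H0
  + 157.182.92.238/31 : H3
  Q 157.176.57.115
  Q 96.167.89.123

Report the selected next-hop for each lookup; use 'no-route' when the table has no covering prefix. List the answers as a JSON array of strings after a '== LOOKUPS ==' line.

Trace:
  + 96.166.0.0/15 (H4) depth=15
  - 96.166.0.0/15 clear@15
  + 96.167.22.141/32 (H0) depth=32
  + 157.176.0.0/12 (H0) depth=12
  + 0.0.0.0/0 (H1) depth=0
  + 202.0.0.0/7 (H0) depth=7
  + 157.182.92.238/31 (H3) depth=31
  Q 157.176.57.115: descend 1001110110110 ; hops seen [H1,H0] ; pick H0
  Q 96.167.89.123: descend 01100000101001110 ; hops seen [H1] ; pick H1

== LOOKUPS ==
["H0","H1"]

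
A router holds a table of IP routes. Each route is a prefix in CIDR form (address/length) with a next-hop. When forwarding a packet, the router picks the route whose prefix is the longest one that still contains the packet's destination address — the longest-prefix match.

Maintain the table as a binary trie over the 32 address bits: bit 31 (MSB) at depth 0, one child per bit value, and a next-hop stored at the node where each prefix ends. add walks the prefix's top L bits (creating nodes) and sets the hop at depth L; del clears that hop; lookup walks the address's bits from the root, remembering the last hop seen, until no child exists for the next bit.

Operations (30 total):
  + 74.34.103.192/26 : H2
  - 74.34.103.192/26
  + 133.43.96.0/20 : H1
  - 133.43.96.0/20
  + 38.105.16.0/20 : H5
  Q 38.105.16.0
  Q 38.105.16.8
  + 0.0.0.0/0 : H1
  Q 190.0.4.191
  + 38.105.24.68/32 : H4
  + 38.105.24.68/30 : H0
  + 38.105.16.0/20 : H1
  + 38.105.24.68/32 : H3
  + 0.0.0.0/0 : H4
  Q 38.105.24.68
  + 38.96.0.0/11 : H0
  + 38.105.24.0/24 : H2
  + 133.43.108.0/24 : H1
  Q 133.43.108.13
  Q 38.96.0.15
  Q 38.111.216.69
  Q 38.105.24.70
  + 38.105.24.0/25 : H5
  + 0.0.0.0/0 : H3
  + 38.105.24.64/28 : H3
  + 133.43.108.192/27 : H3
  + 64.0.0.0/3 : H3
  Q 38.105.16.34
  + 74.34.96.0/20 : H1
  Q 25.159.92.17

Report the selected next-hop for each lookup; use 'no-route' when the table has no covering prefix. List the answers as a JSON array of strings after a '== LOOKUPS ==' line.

Apply in order:
  + 74.34.103.192/26 (H2) depth=26
  - 74.34.103.192/26 clear@26
  + 133.43.96.0/20 (H1) depth=20
  - 133.43.96.0/20 clear@20
  + 38.105.16.0/20 (H5) depth=20
  lookup 38.105.16.0: bits 00100110011010010001 walk d0:-→d1:-→d2:-→d3:-→d4:-→d5:-→d6:-→d7:-→d8:-→d9:-→d10:-→d11:-→d12:-→d13:-→d14:-→d15:-→d16:-→d17:-→d18:-→d19:-→d20:H5 -> H5
  lookup 38.105.16.8: bits 00100110011010010001 walk d0:-→d1:-→d2:-→d3:-→d4:-→d5:-→d6:-→d7:-→d8:-→d9:-→d10:-→d11:-→d12:-→d13:-→d14:-→d15:-→d16:-→d17:-→d18:-→d19:-→d20:H5 -> H5
  + 0.0.0.0/0 (H1) depth=0
  lookup 190.0.4.191: bits 10 walk d0:H1→d1:-→d2:- -> H1
  + 38.105.24.68/32 (H4) depth=32
  + 38.105.24.68/30 (H0) depth=30
  + 38.105.16.0/20 (H1) depth=20
  + 38.105.24.68/32 (H3) depth=32
  + 0.0.0.0/0 (H4) depth=0
  lookup 38.105.24.68: bits 00100110011010010001100001000100 walk d0:H4→d1:-→d2:-→d3:-→d4:-→d5:-→d6:-→d7:-→d8:-→d9:-→d10:-→d11:-→d12:-→d13:-→d14:-→d15:-→d16:-→d17:-→d18:-→d19:-→d20:H1→d21:-→d22:-→d23:-→d24:-→d25:-→d26:-→d27:-→d28:-→d29:-→d30:H0→d31:-→d32:H3 -> H3
  + 38.96.0.0/11 (H0) depth=11
  + 38.105.24.0/24 (H2) depth=24
  + 133.43.108.0/24 (H1) depth=24
  lookup 133.43.108.13: bits 100001010010101101101100 walk d0:H4→d1:-→d2:-→d3:-→d4:-→d5:-→d6:-→d7:-→d8:-→d9:-→d10:-→d11:-→d12:-→d13:-→d14:-→d15:-→d16:-→d17:-→d18:-→d19:-→d20:-→d21:-→d22:-→d23:-→d24:H1 -> H1
  lookup 38.96.0.15: bits 001001100110 walk d0:H4→d1:-→d2:-→d3:-→d4:-→d5:-→d6:-→d7:-→d8:-→d9:-→d10:-→d11:H0→d12:- -> H0
  lookup 38.111.216.69: bits 0010011001101 walk d0:H4→d1:-→d2:-→d3:-→d4:-→d5:-→d6:-→d7:-→d8:-→d9:-→d10:-→d11:H0→d12:-→d13:- -> H0
  lookup 38.105.24.70: bits 001001100110100100011000010001 walk d0:H4→d1:-→d2:-→d3:-→d4:-→d5:-→d6:-→d7:-→d8:-→d9:-→d10:-→d11:H0→d12:-→d13:-→d14:-→d15:-→d16:-→d17:-→d18:-→d19:-→d20:H1→d21:-→d22:-→d23:-→d24:H2→d25:-→d26:-→d27:-→d28:-→d29:-→d30:H0 -> H0
  + 38.105.24.0/25 (H5) depth=25
  + 0.0.0.0/0 (H3) depth=0
  + 38.105.24.64/28 (H3) depth=28
  + 133.43.108.192/27 (H3) depth=27
  + 64.0.0.0/3 (H3) depth=3
  lookup 38.105.16.34: bits 00100110011010010001 walk d0:H3→d1:-→d2:-→d3:-→d4:-→d5:-→d6:-→d7:-→d8:-→d9:-→d10:-→d11:H0→d12:-→d13:-→d14:-→d15:-→d16:-→d17:-→d18:-→d19:-→d20:H1 -> H1
  + 74.34.96.0/20 (H1) depth=20
  lookup 25.159.92.17: bits 00 walk d0:H3→d1:-→d2:- -> H3

== LOOKUPS ==
["H5","H5","H1","H3","H1","H0","H0","H0","H1","H3"]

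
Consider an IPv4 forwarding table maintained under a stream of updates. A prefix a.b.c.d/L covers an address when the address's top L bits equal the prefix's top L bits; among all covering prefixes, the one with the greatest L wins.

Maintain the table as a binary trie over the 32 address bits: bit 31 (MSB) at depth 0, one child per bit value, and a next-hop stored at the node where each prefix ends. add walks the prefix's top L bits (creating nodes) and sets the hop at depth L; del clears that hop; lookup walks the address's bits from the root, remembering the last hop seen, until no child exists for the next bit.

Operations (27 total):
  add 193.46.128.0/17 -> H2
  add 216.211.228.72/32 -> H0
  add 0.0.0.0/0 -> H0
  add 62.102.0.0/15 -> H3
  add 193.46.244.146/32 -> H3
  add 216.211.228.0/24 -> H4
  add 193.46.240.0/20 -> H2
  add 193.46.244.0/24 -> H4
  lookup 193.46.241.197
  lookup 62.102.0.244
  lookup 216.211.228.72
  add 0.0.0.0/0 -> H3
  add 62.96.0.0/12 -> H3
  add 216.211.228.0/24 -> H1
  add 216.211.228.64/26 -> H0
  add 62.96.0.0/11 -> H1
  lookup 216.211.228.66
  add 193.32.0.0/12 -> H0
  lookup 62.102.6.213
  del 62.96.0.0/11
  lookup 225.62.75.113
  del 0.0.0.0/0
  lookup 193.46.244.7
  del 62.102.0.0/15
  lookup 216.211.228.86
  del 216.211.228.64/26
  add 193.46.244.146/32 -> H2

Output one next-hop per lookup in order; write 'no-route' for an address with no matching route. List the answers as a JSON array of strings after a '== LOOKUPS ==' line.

Apply in order:
  add 193.46.128.0/17 -> H2 at depth 17
  add 216.211.228.72/32 -> H0 at depth 32
  add 0.0.0.0/0 -> H0 at depth 0
  add 62.102.0.0/15 -> H3 at depth 15
  add 193.46.244.146/32 -> H3 at depth 32
  add 216.211.228.0/24 -> H4 at depth 24
  add 193.46.240.0/20 -> H2 at depth 20
  add 193.46.244.0/24 -> H4 at depth 24
  ? 193.46.241.197  path d0:H0→d1:-→d2:-→d3:-→d4:-→d5:-→d6:-→d7:-→d8:-→d9:-→d10:-→d11:-→d12:-→d13:-→d14:-→d15:-→d16:-→d17:H2→d18:-→d19:-→d20:H2→d21:-  best=H2
  ? 62.102.0.244  path d0:H0→d1:-→d2:-→d3:-→d4:-→d5:-→d6:-→d7:-→d8:-→d9:-→d10:-→d11:-→d12:-→d13:-→d14:-→d15:H3  best=H3
  ? 216.211.228.72  path d0:H0→d1:-→d2:-→d3:-→d4:-→d5:-→d6:-→d7:-→d8:-→d9:-→d10:-→d11:-→d12:-→d13:-→d14:-→d15:-→d16:-→d17:-→d18:-→d19:-→d20:-→d21:-→d22:-→d23:-→d24:H4→d25:-→d26:-→d27:-→d28:-→d29:-→d30:-→d31:-→d32:H0  best=H0
  add 0.0.0.0/0 -> H3 at depth 0
  add 62.96.0.0/12 -> H3 at depth 12
  add 216.211.228.0/24 -> H1 at depth 24
  add 216.211.228.64/26 -> H0 at depth 26
  add 62.96.0.0/11 -> H1 at depth 11
  ? 216.211.228.66  path d0:H3→d1:-→d2:-→d3:-→d4:-→d5:-→d6:-→d7:-→d8:-→d9:-→d10:-→d11:-→d12:-→d13:-→d14:-→d15:-→d16:-→d17:-→d18:-→d19:-→d20:-→d21:-→d22:-→d23:-→d24:H1→d25:-→d26:H0→d27:-→d28:-  best=H0
  add 193.32.0.0/12 -> H0 at depth 12
  ? 62.102.6.213  path d0:H3→d1:-→d2:-→d3:-→d4:-→d5:-→d6:-→d7:-→d8:-→d9:-→d10:-→d11:H1→d12:H3→d13:-→d14:-→d15:H3  best=H3
  del 62.96.0.0/11 (clear depth 11)
  ? 225.62.75.113  path d0:H3→d1:-→d2:-  best=H3
  del 0.0.0.0/0 (clear depth 0)
  ? 193.46.244.7  path d0:-→d1:-→d2:-→d3:-→d4:-→d5:-→d6:-→d7:-→d8:-→d9:-→d10:-→d11:-→d12:H0→d13:-→d14:-→d15:-→d16:-→d17:H2→d18:-→d19:-→d20:H2→d21:-→d22:-→d23:-→d24:H4  best=H4
  del 62.102.0.0/15 (clear depth 15)
  ? 216.211.228.86  path d0:-→d1:-→d2:-→d3:-→d4:-→d5:-→d6:-→d7:-→d8:-→d9:-→d10:-→d11:-→d12:-→d13:-→d14:-→d15:-→d16:-→d17:-→d18:-→d19:-→d20:-→d21:-→d22:-→d23:-→d24:H1→d25:-→d26:H0→d27:-  best=H0
  del 216.211.228.64/26 (clear depth 26)
  add 193.46.244.146/32 -> H2 at depth 32

== LOOKUPS ==
["H2","H3","H0","H0","H3","H3","H4","H0"]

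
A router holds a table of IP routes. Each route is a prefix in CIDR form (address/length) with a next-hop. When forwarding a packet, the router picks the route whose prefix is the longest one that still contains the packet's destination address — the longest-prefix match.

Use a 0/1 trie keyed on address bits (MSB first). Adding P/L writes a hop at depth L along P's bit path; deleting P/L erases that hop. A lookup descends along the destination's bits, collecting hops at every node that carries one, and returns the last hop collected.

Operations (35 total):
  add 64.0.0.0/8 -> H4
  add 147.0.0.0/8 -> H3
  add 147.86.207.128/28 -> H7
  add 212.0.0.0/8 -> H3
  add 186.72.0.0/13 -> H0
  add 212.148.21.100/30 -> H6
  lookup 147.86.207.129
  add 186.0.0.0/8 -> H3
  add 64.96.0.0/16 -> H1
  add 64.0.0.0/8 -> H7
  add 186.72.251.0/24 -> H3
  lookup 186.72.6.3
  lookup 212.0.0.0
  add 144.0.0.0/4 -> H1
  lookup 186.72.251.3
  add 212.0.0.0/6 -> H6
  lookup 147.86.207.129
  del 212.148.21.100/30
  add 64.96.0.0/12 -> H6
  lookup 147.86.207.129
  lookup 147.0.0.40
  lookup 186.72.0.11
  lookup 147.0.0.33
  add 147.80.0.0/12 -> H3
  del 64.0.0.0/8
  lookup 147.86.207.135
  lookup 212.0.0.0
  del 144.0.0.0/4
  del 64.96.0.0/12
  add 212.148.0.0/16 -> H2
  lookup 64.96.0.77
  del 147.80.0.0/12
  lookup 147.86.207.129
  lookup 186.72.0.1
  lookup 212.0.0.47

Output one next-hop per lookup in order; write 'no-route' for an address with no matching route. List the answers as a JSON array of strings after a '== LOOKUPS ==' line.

Trace:
  + 64.0.0.0/8 (H4) depth=8
  + 147.0.0.0/8 (H3) depth=8
  + 147.86.207.128/28 (H7) depth=28
  + 212.0.0.0/8 (H3) depth=8
  + 186.72.0.0/13 (H0) depth=13
  + 212.148.21.100/30 (H6) depth=30
  ? 147.86.207.129  path d0:-→d1:-→d2:-→d3:-→d4:-→d5:-→d6:-→d7:-→d8:H3→d9:-→d10:-→d11:-→d12:-→d13:-→d14:-→d15:-→d16:-→d17:-→d18:-→d19:-→d20:-→d21:-→d22:-→d23:-→d24:-→d25:-→d26:-→d27:-→d28:H7  best=H7
  + 186.0.0.0/8 (H3) depth=8
  + 64.96.0.0/16 (H1) depth=16
  + 64.0.0.0/8 (H7) depth=8
  + 186.72.251.0/24 (H3) depth=24
  ? 186.72.6.3  path d0:-→d1:-→d2:-→d3:-→d4:-→d5:-→d6:-→d7:-→d8:H3→d9:-→d10:-→d11:-→d12:-→d13:H0→d14:-→d15:-→d16:-  best=H0
  ? 212.0.0.0  path d0:-→d1:-→d2:-→d3:-→d4:-→d5:-→d6:-→d7:-→d8:H3  best=H3
  + 144.0.0.0/4 (H1) depth=4
  ? 186.72.251.3  path d0:-→d1:-→d2:-→d3:-→d4:-→d5:-→d6:-→d7:-→d8:H3→d9:-→d10:-→d11:-→d12:-→d13:H0→d14:-→d15:-→d16:-→d17:-→d18:-→d19:-→d20:-→d21:-→d22:-→d23:-→d24:H3  best=H3
  + 212.0.0.0/6 (H6) depth=6
  ? 147.86.207.129  path d0:-→d1:-→d2:-→d3:-→d4:H1→d5:-→d6:-→d7:-→d8:H3→d9:-→d10:-→d11:-→d12:-→d13:-→d14:-→d15:-→d16:-→d17:-→d18:-→d19:-→d20:-→d21:-→d22:-→d23:-→d24:-→d25:-→d26:-→d27:-→d28:H7  best=H7
  del 212.148.21.100/30 (clear depth 30)
  + 64.96.0.0/12 (H6) depth=12
  ? 147.86.207.129  path d0:-→d1:-→d2:-→d3:-→d4:H1→d5:-→d6:-→d7:-→d8:H3→d9:-→d10:-→d11:-→d12:-→d13:-→d14:-→d15:-→d16:-→d17:-→d18:-→d19:-→d20:-→d21:-→d22:-→d23:-→d24:-→d25:-→d26:-→d27:-→d28:H7  best=H7
  ? 147.0.0.40  path d0:-→d1:-→d2:-→d3:-→d4:H1→d5:-→d6:-→d7:-→d8:H3→d9:-  best=H3
  ? 186.72.0.11  path d0:-→d1:-→d2:-→d3:-→d4:-→d5:-→d6:-→d7:-→d8:H3→d9:-→d10:-→d11:-→d12:-→d13:H0→d14:-→d15:-→d16:-  best=H0
  ? 147.0.0.33  path d0:-→d1:-→d2:-→d3:-→d4:H1→d5:-→d6:-→d7:-→d8:H3→d9:-  best=H3
  + 147.80.0.0/12 (H3) depth=12
  del 64.0.0.0/8 (clear depth 8)
  ? 147.86.207.135  path d0:-→d1:-→d2:-→d3:-→d4:H1→d5:-→d6:-→d7:-→d8:H3→d9:-→d10:-→d11:-→d12:H3→d13:-→d14:-→d15:-→d16:-→d17:-→d18:-→d19:-→d20:-→d21:-→d22:-→d23:-→d24:-→d25:-→d26:-→d27:-→d28:H7  best=H7
  ? 212.0.0.0  path d0:-→d1:-→d2:-→d3:-→d4:-→d5:-→d6:H6→d7:-→d8:H3  best=H3
  del 144.0.0.0/4 (clear depth 4)
  del 64.96.0.0/12 (clear depth 12)
  + 212.148.0.0/16 (H2) depth=16
  ? 64.96.0.77  path d0:-→d1:-→d2:-→d3:-→d4:-→d5:-→d6:-→d7:-→d8:-→d9:-→d10:-→d11:-→d12:-→d13:-→d14:-→d15:-→d16:H1  best=H1
  del 147.80.0.0/12 (clear depth 12)
  ? 147.86.207.129  path d0:-→d1:-→d2:-→d3:-→d4:-→d5:-→d6:-→d7:-→d8:H3→d9:-→d10:-→d11:-→d12:-→d13:-→d14:-→d15:-→d16:-→d17:-→d18:-→d19:-→d20:-→d21:-→d22:-→d23:-→d24:-→d25:-→d26:-→d27:-→d28:H7  best=H7
  ? 186.72.0.1  path d0:-→d1:-→d2:-→d3:-→d4:-→d5:-→d6:-→d7:-→d8:H3→d9:-→d10:-→d11:-→d12:-→d13:H0→d14:-→d15:-→d16:-  best=H0
  ? 212.0.0.47  path d0:-→d1:-→d2:-→d3:-→d4:-→d5:-→d6:H6→d7:-→d8:H3  best=H3

== LOOKUPS ==
["H7","H0","H3","H3","H7","H7","H3","H0","H3","H7","H3","H1","H7","H0","H3"]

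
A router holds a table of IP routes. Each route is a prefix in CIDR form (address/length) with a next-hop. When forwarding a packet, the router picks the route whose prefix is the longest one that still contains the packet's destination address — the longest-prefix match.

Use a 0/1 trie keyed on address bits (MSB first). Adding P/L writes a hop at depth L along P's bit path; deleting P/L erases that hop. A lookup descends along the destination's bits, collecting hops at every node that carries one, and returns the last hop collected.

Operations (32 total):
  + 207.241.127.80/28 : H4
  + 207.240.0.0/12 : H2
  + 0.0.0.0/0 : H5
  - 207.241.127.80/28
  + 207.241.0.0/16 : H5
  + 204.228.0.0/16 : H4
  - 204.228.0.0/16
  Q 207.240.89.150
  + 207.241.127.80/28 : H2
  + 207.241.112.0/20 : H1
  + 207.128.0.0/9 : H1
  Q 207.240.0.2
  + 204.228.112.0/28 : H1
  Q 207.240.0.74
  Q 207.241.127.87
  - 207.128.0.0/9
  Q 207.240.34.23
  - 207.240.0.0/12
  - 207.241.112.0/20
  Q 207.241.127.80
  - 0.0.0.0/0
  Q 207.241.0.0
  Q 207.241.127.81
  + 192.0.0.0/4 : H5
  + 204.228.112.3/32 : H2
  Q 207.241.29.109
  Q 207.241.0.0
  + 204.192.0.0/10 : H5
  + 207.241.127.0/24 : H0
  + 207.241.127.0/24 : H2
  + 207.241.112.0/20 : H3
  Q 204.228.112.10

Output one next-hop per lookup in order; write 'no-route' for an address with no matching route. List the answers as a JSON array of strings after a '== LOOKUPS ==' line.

Apply in order:
  + 207.241.127.80/28 (H4) depth=28
  + 207.240.0.0/12 (H2) depth=12
  + 0.0.0.0/0 (H5) depth=0
  - 207.241.127.80/28 clear@28
  + 207.241.0.0/16 (H5) depth=16
  + 204.228.0.0/16 (H4) depth=16
  - 204.228.0.0/16 clear@16
  Q 207.240.89.150: descend 110011111111000 ; hops seen [H5,H2] ; pick H2
  + 207.241.127.80/28 (H2) depth=28
  + 207.241.112.0/20 (H1) depth=20
  + 207.128.0.0/9 (H1) depth=9
  Q 207.240.0.2: descend 110011111111000 ; hops seen [H5,H1,H2] ; pick H2
  + 204.228.112.0/28 (H1) depth=28
  Q 207.240.0.74: descend 110011111111000 ; hops seen [H5,H1,H2] ; pick H2
  Q 207.241.127.87: descend 1100111111110001011111110101 ; hops seen [H5,H1,H2,H5,H1,H2] ; pick H2
  - 207.128.0.0/9 clear@9
  Q 207.240.34.23: descend 110011111111000 ; hops seen [H5,H2] ; pick H2
  - 207.240.0.0/12 clear@12
  - 207.241.112.0/20 clear@20
  Q 207.241.127.80: descend 1100111111110001011111110101 ; hops seen [H5,H5,H2] ; pick H2
  - 0.0.0.0/0 clear@0
  Q 207.241.0.0: descend 11001111111100010 ; hops seen [H5] ; pick H5
  Q 207.241.127.81: descend 1100111111110001011111110101 ; hops seen [H5,H2] ; pick H2
  + 192.0.0.0/4 (H5) depth=4
  + 204.228.112.3/32 (H2) depth=32
  Q 207.241.29.109: descend 11001111111100010 ; hops seen [H5,H5] ; pick H5
  Q 207.241.0.0: descend 11001111111100010 ; hops seen [H5,H5] ; pick H5
  + 204.192.0.0/10 (H5) depth=10
  + 207.241.127.0/24 (H0) depth=24
  + 207.241.127.0/24 (H2) depth=24
  + 207.241.112.0/20 (H3) depth=20
  Q 204.228.112.10: descend 1100110011100100011100000000 ; hops seen [H5,H5,H1] ; pick H1

== LOOKUPS ==
["H2","H2","H2","H2","H2","H2","H5","H2","H5","H5","H1"]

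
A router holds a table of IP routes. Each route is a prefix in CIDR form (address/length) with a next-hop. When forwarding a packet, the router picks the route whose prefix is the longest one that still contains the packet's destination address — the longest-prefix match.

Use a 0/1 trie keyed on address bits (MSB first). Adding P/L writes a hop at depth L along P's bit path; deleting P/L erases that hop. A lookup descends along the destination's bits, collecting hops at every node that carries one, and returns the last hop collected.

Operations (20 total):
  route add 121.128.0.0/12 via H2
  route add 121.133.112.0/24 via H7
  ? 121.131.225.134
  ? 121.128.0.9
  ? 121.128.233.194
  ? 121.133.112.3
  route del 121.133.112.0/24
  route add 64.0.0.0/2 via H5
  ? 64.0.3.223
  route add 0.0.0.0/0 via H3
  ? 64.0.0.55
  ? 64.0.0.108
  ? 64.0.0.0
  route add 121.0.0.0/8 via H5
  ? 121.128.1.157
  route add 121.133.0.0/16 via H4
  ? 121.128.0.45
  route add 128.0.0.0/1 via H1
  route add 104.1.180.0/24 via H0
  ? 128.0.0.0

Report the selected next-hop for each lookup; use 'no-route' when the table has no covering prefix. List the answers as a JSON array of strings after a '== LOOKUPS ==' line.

Trace:
  add 121.128.0.0/12 -> H2 at depth 12
  add 121.133.112.0/24 -> H7 at depth 24
  lookup 121.131.225.134: bits 0111100110000 walk d0:-→d1:-→d2:-→d3:-→d4:-→d5:-→d6:-→d7:-→d8:-→d9:-→d10:-→d11:-→d12:H2→d13:- -> H2
  lookup 121.128.0.9: bits 0111100110000 walk d0:-→d1:-→d2:-→d3:-→d4:-→d5:-→d6:-→d7:-→d8:-→d9:-→d10:-→d11:-→d12:H2→d13:- -> H2
  lookup 121.128.233.194: bits 0111100110000 walk d0:-→d1:-→d2:-→d3:-→d4:-→d5:-→d6:-→d7:-→d8:-→d9:-→d10:-→d11:-→d12:H2→d13:- -> H2
  lookup 121.133.112.3: bits 011110011000010101110000 walk d0:-→d1:-→d2:-→d3:-→d4:-→d5:-→d6:-→d7:-→d8:-→d9:-→d10:-→d11:-→d12:H2→d13:-→d14:-→d15:-→d16:-→d17:-→d18:-→d19:-→d20:-→d21:-→d22:-→d23:-→d24:H7 -> H7
  - 121.133.112.0/24 clear@24
  add 64.0.0.0/2 -> H5 at depth 2
  lookup 64.0.3.223: bits 01 walk d0:-→d1:-→d2:H5 -> H5
  add 0.0.0.0/0 -> H3 at depth 0
  lookup 64.0.0.55: bits 01 walk d0:H3→d1:-→d2:H5 -> H5
  lookup 64.0.0.108: bits 01 walk d0:H3→d1:-→d2:H5 -> H5
  lookup 64.0.0.0: bits 01 walk d0:H3→d1:-→d2:H5 -> H5
  add 121.0.0.0/8 -> H5 at depth 8
  lookup 121.128.1.157: bits 0111100110000 walk d0:H3→d1:-→d2:H5→d3:-→d4:-→d5:-→d6:-→d7:-→d8:H5→d9:-→d10:-→d11:-→d12:H2→d13:- -> H2
  add 121.133.0.0/16 -> H4 at depth 16
  lookup 121.128.0.45: bits 0111100110000 walk d0:H3→d1:-→d2:H5→d3:-→d4:-→d5:-→d6:-→d7:-→d8:H5→d9:-→d10:-→d11:-→d12:H2→d13:- -> H2
  add 128.0.0.0/1 -> H1 at depth 1
  add 104.1.180.0/24 -> H0 at depth 24
  lookup 128.0.0.0: bits 1 walk d0:H3→d1:H1 -> H1

== LOOKUPS ==
["H2","H2","H2","H7","H5","H5","H5","H5","H2","H2","H1"]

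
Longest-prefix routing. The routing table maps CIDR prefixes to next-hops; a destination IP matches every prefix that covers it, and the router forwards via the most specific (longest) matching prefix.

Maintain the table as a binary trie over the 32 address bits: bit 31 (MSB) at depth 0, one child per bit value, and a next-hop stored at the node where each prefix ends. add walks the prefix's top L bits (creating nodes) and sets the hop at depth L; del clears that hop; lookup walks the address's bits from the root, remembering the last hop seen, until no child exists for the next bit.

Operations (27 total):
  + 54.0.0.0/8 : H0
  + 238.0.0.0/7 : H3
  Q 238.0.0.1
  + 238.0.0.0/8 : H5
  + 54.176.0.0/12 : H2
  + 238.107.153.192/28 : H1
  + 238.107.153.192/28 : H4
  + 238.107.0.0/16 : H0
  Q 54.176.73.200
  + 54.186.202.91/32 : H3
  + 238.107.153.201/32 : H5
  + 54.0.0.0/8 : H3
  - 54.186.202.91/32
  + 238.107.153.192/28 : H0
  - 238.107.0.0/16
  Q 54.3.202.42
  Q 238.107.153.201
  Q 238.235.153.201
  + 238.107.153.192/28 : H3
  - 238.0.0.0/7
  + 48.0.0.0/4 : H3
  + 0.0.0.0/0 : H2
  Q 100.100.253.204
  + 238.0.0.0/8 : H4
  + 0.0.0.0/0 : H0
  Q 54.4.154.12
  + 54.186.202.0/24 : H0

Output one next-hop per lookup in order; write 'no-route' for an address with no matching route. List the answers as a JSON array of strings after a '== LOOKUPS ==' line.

Trace:
  add 54.0.0.0/8 -> H0 at depth 8
  add 238.0.0.0/7 -> H3 at depth 7
  Q 238.0.0.1: descend 1110111 ; hops seen [H3] ; pick H3
  add 238.0.0.0/8 -> H5 at depth 8
  add 54.176.0.0/12 -> H2 at depth 12
  add 238.107.153.192/28 -> H1 at depth 28
  add 238.107.153.192/28 -> H4 at depth 28
  add 238.107.0.0/16 -> H0 at depth 16
  Q 54.176.73.200: descend 001101101011 ; hops seen [H0,H2] ; pick H2
  add 54.186.202.91/32 -> H3 at depth 32
  add 238.107.153.201/32 -> H5 at depth 32
  add 54.0.0.0/8 -> H3 at depth 8
  del 54.186.202.91/32 (clear depth 32)
  add 238.107.153.192/28 -> H0 at depth 28
  del 238.107.0.0/16 (clear depth 16)
  Q 54.3.202.42: descend 00110110 ; hops seen [H3] ; pick H3
  Q 238.107.153.201: descend 11101110011010111001100111001001 ; hops seen [H3,H5,H0,H5] ; pick H5
  Q 238.235.153.201: descend 11101110 ; hops seen [H3,H5] ; pick H5
  add 238.107.153.192/28 -> H3 at depth 28
  del 238.0.0.0/7 (clear depth 7)
  add 48.0.0.0/4 -> H3 at depth 4
  add 0.0.0.0/0 -> H2 at depth 0
  Q 100.100.253.204: descend 0 ; hops seen [H2] ; pick H2
  add 238.0.0.0/8 -> H4 at depth 8
  add 0.0.0.0/0 -> H0 at depth 0
  Q 54.4.154.12: descend 00110110 ; hops seen [H0,H3,H3] ; pick H3
  add 54.186.202.0/24 -> H0 at depth 24

== LOOKUPS ==
["H3","H2","H3","H5","H5","H2","H3"]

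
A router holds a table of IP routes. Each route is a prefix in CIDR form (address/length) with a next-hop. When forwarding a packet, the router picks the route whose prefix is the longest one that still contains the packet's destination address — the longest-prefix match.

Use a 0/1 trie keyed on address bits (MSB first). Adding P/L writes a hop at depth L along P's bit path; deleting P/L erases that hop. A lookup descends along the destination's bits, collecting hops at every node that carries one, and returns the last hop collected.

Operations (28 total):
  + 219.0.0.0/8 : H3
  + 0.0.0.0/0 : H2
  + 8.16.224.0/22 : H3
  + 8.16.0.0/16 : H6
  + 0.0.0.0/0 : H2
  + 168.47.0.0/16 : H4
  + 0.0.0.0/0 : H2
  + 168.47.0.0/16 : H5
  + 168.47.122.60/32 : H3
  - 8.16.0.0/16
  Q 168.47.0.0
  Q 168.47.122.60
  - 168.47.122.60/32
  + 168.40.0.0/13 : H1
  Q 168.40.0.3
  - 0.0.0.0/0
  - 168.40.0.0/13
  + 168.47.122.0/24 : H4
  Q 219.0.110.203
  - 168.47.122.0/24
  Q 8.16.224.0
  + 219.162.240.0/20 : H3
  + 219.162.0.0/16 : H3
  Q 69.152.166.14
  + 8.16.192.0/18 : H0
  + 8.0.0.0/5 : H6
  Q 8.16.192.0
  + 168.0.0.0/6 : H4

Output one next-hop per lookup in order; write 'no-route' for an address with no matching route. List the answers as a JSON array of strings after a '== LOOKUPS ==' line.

Apply in order:
  add 219.0.0.0/8 -> H3 at depth 8
  add 0.0.0.0/0 -> H2 at depth 0
  add 8.16.224.0/22 -> H3 at depth 22
  add 8.16.0.0/16 -> H6 at depth 16
  add 0.0.0.0/0 -> H2 at depth 0
  add 168.47.0.0/16 -> H4 at depth 16
  add 0.0.0.0/0 -> H2 at depth 0
  add 168.47.0.0/16 -> H5 at depth 16
  add 168.47.122.60/32 -> H3 at depth 32
  - 8.16.0.0/16 clear@16
  Q 168.47.0.0: descend 10101000001011110 ; hops seen [H2,H5] ; pick H5
  Q 168.47.122.60: descend 10101000001011110111101000111100 ; hops seen [H2,H5,H3] ; pick H3
  - 168.47.122.60/32 clear@32
  add 168.40.0.0/13 -> H1 at depth 13
  Q 168.40.0.3: descend 1010100000101 ; hops seen [H2,H1] ; pick H1
  - 0.0.0.0/0 clear@0
  - 168.40.0.0/13 clear@13
  add 168.47.122.0/24 -> H4 at depth 24
  Q 219.0.110.203: descend 11011011 ; hops seen [H3] ; pick H3
  - 168.47.122.0/24 clear@24
  Q 8.16.224.0: descend 0000100000010000111000 ; hops seen [H3] ; pick H3
  add 219.162.240.0/20 -> H3 at depth 20
  add 219.162.0.0/16 -> H3 at depth 16
  Q 69.152.166.14: descend 0 ; hops seen [∅] ; pick no-route
  add 8.16.192.0/18 -> H0 at depth 18
  add 8.0.0.0/5 -> H6 at depth 5
  Q 8.16.192.0: descend 000010000001000011 ; hops seen [H6,H0] ; pick H0
  add 168.0.0.0/6 -> H4 at depth 6

== LOOKUPS ==
["H5","H3","H1","H3","H3","no-route","H0"]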